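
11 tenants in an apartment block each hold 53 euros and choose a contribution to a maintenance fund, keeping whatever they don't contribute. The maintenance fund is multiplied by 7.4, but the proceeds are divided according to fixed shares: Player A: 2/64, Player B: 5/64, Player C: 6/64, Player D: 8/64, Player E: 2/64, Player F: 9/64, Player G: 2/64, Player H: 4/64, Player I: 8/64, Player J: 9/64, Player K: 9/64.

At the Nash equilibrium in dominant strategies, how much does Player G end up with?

Each unit j contributes comes back to j as 7.4 × (j's share), so j prefers to contribute only if that share exceeds 1/7.4 = 0.1351; otherwise keeping the unit dominates.
Player F, Player J and Player K are above the threshold, contributing 53 each; the remaining 8 contribute 0. Total contributed: 159.
Player G keeps 53 and receives 7.4 × 159 × 2/64 = 36.77 from the maintenance fund, for a payoff of 89.77.

89.77 euros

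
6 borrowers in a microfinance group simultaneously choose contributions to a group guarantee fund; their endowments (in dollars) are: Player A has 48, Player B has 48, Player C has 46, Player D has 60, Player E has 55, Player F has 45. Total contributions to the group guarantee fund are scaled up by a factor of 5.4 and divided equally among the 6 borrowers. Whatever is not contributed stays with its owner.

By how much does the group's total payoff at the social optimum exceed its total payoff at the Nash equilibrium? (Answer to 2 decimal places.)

1328.80 dollars

The private return per contributed unit is 5.4/6 = 0.9000 < 1 for every player regardless of endowment, so the Nash equilibrium is zero contribution and the group total is Σ E_j = 48 + 48 + 46 + 60 + 55 + 45 = 302.
Each contributed unit returns 5.400 to the group, so the social optimum is full contribution by everyone: group total = 5.400 × 302 = 1630.80.
Efficiency loss = (5.400 − 1) × 302 = 1328.80.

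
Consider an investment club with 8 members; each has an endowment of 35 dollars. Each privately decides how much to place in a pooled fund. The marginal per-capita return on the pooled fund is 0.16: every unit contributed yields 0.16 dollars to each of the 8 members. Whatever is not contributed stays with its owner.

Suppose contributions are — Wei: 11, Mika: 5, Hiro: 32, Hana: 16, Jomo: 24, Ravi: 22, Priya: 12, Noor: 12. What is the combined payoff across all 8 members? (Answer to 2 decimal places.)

317.52 dollars

Total contributed: 11 + 5 + 32 + 16 + 24 + 22 + 12 + 12 = 134; total kept: 8 × 35 − 134 = 146.
The pooled fund pays out 0.16 × 8 × 134 = 171.52 in aggregate.
Group total = 146 + 171.52 = 317.52.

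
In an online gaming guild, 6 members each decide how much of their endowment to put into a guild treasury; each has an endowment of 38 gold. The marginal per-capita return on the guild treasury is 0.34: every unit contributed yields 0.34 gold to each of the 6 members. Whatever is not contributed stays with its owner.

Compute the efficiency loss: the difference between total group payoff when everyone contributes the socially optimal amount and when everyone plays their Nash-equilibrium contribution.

The private return per contributed unit is 0.34 < 1, so contributing 0 is dominant for every player. At the Nash equilibrium everyone keeps their 38, and the group total is 6 × 38 = 228.
Each contributed unit returns 2.040 to the group as a whole (0.34 to each of 6 players), which exceeds 1, so the social optimum is full contribution: group total = 2.040 × 228 = 465.12.
Efficiency loss = 465.12 − 228 = 237.12.

237.12 gold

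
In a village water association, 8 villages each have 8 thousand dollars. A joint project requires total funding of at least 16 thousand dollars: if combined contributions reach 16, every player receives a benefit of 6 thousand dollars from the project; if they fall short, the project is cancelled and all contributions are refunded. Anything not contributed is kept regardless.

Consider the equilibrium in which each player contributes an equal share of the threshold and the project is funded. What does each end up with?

Equal share of the threshold: 16/8 = 2.
At this profile no one gains by cutting their contribution: any cut drops the total below 16, the project is cancelled, contributions are refunded, and the deviator ends with 8, which is less than 8 − 2 + 6 = 12. Contributing more than 2 just wastes the excess. So contributing exactly 2 is a best response.
Each player's payoff: 8 − 2 + 6 = 12.

12 thousand dollars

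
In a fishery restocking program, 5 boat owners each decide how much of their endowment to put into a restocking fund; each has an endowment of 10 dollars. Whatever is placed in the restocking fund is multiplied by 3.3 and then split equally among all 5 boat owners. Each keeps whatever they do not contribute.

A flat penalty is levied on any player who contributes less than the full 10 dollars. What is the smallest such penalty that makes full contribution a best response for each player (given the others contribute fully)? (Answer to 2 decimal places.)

3.40 dollars

Given the others contribute fully, the best deviation is to contribute 0 (any partial contribution still incurs the fine and gives up units whose private return 0.6600 is below 1).
Deviating from 10 to 0 saves 10 dollars but forfeits the deviator's share of the drop in the restocking fund: 3.3/5 × 10 = 6.60.
So the deviation gain is 10 − 6.60 = 3.40, and the fine must be at least 3.40 dollars to wipe it out.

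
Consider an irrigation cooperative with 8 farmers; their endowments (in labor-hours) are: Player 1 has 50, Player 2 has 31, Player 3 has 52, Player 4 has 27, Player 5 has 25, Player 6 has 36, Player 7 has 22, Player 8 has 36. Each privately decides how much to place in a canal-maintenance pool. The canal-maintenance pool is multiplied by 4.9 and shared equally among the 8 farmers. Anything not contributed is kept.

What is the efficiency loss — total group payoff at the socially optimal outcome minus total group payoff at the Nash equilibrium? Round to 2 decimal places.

1088.10 labor-hours

The private return per contributed unit is 4.9/8 = 0.6125 < 1 for every player regardless of endowment, so the Nash equilibrium is zero contribution and the group total is Σ E_j = 50 + 31 + 52 + 27 + 25 + 36 + 22 + 36 = 279.
Each contributed unit returns 4.900 to the group, so the social optimum is full contribution by everyone: group total = 4.900 × 279 = 1367.10.
Efficiency loss = (4.900 − 1) × 279 = 1088.10.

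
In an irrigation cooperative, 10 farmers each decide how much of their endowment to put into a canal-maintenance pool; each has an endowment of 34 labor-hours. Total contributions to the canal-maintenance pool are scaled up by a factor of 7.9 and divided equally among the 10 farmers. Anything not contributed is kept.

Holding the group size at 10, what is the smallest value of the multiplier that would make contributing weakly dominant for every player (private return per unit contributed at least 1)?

10

A contributed unit returns (multiplier)/10 to its contributor.
This reaches 1 exactly when the multiplier is 10.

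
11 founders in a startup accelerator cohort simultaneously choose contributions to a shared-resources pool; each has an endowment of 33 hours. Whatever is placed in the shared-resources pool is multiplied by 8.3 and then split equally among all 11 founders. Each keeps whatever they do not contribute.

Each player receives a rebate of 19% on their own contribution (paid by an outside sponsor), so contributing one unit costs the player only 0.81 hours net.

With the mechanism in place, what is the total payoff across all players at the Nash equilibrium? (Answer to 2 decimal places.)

363.00 hours

The effective private return is (8.3/11) / 0.81 = 0.9315, which is still under 1, so the mechanism doesn't change anyone's dominant strategy: zero contribution.
At the Nash equilibrium no one contributes; group total payoff = 11 × 33 = 363.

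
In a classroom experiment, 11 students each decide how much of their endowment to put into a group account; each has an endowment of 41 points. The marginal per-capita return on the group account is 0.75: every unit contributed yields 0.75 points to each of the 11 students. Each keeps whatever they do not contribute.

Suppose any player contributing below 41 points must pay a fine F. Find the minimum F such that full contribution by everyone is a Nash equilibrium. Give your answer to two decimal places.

10.25 points

Given the others contribute fully, the best deviation is to contribute 0 (any partial contribution still incurs the fine and gives up units whose private return 0.75 is below 1).
Deviating from 41 to 0 saves 41 points but forfeits the deviator's share of the drop in the group account: 0.75 × 41 = 30.75.
So the deviation gain is 41 − 30.75 = 10.25, and the fine must be at least 10.25 points to wipe it out.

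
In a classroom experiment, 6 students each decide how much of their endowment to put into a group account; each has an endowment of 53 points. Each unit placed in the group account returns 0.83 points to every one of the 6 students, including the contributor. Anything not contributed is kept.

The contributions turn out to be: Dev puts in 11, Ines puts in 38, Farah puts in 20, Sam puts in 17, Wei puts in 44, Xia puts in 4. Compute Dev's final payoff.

153.22 points

Total contributed: 11 + 38 + 20 + 17 + 44 + 4 = 134.
Each receives 0.83 × 134 = 111.22 from the group account.
Dev keeps 53 − 11 = 42, so Dev's payoff is 42 + 111.22 = 153.22.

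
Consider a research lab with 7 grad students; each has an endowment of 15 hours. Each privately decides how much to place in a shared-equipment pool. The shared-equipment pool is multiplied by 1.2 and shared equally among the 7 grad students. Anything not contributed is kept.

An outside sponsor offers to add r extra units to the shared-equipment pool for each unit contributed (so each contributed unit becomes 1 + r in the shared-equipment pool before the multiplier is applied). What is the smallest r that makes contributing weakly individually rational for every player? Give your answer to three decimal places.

With matching at rate r, one contributed unit becomes (1 + r) in the shared-equipment pool and returns 1.2 × (1 + r) / 7 to the contributor.
Setting this equal to 1: 1 + r = 7/1.2 = 5.8333.
So the minimum matching rate is r = 5.8333 − 1 = 4.833.

4.833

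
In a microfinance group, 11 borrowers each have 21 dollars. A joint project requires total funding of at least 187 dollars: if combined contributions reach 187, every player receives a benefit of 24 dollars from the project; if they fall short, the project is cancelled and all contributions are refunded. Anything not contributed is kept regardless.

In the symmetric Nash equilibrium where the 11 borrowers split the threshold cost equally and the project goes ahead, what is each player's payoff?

Equal share of the threshold: 187/11 = 17.
At this profile no one gains by cutting their contribution: any cut drops the total below 187, the project is cancelled, contributions are refunded, and the deviator ends with 21, which is less than 21 − 17 + 24 = 28. Contributing more than 17 just wastes the excess. So contributing exactly 17 is a best response.
Each player's payoff: 21 − 17 + 24 = 28.

28 dollars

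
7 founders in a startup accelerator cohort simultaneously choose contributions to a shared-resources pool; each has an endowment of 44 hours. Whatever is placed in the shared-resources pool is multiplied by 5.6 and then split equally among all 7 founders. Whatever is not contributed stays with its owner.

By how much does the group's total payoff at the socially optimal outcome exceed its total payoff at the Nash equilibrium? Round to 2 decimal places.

1416.80 hours

Each contributed unit returns 5.6/7 = 0.8000 to its contributor — below 1 — so contributing 0 is dominant for every player. At the Nash equilibrium everyone keeps their 44, and the group total is 7 × 44 = 308.
Each contributed unit returns 5.600 to the group as a whole (0.8000 to each of 7 players), which exceeds 1, so the social optimum is full contribution: group total = 5.600 × 308 = 1724.80.
Efficiency loss = 1724.80 − 308 = 1416.80.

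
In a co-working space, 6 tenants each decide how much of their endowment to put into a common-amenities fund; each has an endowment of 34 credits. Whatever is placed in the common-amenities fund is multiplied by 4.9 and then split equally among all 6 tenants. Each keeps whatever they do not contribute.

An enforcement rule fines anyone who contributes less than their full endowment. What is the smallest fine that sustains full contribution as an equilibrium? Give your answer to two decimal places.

6.23 credits

Given the others contribute fully, the best deviation is to contribute 0 (any partial contribution still incurs the fine and gives up units whose private return 0.8167 is below 1).
Deviating from 34 to 0 saves 34 credits but forfeits the deviator's share of the drop in the common-amenities fund: 4.9/6 × 34 = 27.77.
So the deviation gain is 34 − 27.77 = 6.23, and the fine must be at least 6.23 credits to wipe it out.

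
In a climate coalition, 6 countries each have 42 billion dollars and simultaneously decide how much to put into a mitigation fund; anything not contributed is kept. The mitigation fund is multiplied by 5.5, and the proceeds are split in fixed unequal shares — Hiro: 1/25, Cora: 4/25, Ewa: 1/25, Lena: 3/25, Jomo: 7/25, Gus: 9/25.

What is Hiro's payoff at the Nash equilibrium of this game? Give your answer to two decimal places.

60.48 billion dollars

A player with share s gets back 5.5·s per unit contributed, so full contribution is dominant for anyone with s > 1/5.5 = 0.1818 and zero contribution is dominant for anyone below.
Jomo and Gus are above the threshold, contributing 42 each; the remaining 4 contribute 0. Total contributed: 84.
Hiro keeps 42 and receives 5.5 × 84 × 1/25 = 18.48 from the mitigation fund, for a payoff of 60.48.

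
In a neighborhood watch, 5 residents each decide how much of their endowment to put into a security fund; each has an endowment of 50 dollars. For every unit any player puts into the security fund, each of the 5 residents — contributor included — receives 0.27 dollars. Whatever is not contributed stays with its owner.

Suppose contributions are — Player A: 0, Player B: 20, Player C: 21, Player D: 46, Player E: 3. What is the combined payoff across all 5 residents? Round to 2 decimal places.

281.50 dollars

Total contributed: 0 + 20 + 21 + 46 + 3 = 90; total kept: 5 × 50 − 90 = 160.
The security fund pays out 0.27 × 5 × 90 = 121.50 in aggregate.
Group total = 160 + 121.50 = 281.50.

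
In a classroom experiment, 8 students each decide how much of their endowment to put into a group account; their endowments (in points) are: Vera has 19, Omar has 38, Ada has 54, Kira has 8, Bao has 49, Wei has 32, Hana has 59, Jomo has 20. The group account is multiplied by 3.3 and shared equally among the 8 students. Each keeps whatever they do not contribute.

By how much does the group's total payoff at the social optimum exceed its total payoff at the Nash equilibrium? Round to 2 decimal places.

641.70 points

The private return per contributed unit is 3.3/8 = 0.4125 < 1 for every player regardless of endowment, so the Nash equilibrium is zero contribution and the group total is Σ E_j = 19 + 38 + 54 + 8 + 49 + 32 + 59 + 20 = 279.
Each contributed unit returns 3.300 to the group, so the social optimum is full contribution by everyone: group total = 3.300 × 279 = 920.70.
Efficiency loss = (3.300 − 1) × 279 = 641.70.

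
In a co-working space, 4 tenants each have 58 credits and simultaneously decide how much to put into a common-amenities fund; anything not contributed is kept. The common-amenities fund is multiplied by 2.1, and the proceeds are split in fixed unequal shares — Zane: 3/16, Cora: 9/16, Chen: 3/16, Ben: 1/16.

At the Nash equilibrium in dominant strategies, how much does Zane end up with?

For player j, contributing a unit is worthwhile iff 2.1 × (j's share) ≥ 1, i.e. iff j's share is at least 0.4762.
The only share above 0.4762 is Cora's 9/16, contributing 58; the remaining 3 contribute 0. Total contributed: 58.
Zane keeps 58 and receives 2.1 × 58 × 3/16 = 22.84 from the common-amenities fund, for a payoff of 80.84.

80.84 credits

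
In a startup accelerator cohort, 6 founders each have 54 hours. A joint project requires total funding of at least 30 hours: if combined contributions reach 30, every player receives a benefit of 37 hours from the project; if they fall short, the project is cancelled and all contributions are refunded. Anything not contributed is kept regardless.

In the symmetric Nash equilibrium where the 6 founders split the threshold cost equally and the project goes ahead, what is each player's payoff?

Equal share of the threshold: 30/6 = 5.
At this profile no one gains by cutting their contribution: any cut drops the total below 30, the project is cancelled, contributions are refunded, and the deviator ends with 54, which is less than 54 − 5 + 37 = 86. Contributing more than 5 just wastes the excess. So contributing exactly 5 is a best response.
Each player's payoff: 54 − 5 + 37 = 86.

86 hours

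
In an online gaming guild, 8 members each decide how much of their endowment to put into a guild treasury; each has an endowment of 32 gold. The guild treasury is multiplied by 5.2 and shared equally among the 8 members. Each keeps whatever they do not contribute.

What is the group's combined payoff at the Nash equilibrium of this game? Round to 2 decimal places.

256.00 gold

Each contributed unit returns 5.2/8 = 0.6500 to its contributor — below 1 — so contributing 0 is dominant for every player. At the Nash equilibrium everyone keeps their 32, and the group total is 8 × 32 = 256.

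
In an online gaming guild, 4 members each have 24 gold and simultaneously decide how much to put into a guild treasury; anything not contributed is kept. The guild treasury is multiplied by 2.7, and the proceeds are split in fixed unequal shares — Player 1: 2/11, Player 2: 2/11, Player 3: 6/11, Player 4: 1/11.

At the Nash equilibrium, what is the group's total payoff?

136.80 gold

Each unit j contributes comes back to j as 2.7 × (j's share), so j prefers to contribute only if that share exceeds 1/2.7 = 0.3704; otherwise keeping the unit dominates.
The only share above 0.3704 is Player 3's 6/11, contributing 24; the remaining 3 contribute 0. Total contributed: 24.
The guild treasury pays out 2.7 × 24 = 64.80 in total (split across the unequal shares, but the aggregate is all that matters for the group sum).
The 3 free-riders keep 24 each, adding 72. Group total = 72 + 64.80 = 136.80.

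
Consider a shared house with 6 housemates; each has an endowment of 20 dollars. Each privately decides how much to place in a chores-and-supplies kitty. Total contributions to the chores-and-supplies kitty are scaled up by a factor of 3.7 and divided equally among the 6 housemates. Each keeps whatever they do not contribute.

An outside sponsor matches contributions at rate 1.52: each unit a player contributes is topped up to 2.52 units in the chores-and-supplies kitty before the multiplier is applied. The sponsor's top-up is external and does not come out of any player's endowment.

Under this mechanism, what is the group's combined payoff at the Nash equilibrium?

Under the mechanism each unit contributed yields 3.7 × 2.52 / 6 = 1.5540 back to its contributor per unit of net cost, which exceeds 1, making full contribution the dominant choice for everyone.
At the Nash equilibrium everyone contributes 20. Group total payoff = 3.7 × 2.52 × 120 = 1118.88.

1118.88 dollars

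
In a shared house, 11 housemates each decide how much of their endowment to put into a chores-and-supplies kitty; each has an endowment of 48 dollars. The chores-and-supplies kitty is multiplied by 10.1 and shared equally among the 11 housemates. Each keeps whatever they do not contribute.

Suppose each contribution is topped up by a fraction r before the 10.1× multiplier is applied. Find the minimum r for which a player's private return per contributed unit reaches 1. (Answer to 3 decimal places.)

0.089

With matching at rate r, one contributed unit becomes (1 + r) in the chores-and-supplies kitty and returns 10.1 × (1 + r) / 11 to the contributor.
Setting this equal to 1: 1 + r = 11/10.1 = 1.0891.
So the minimum matching rate is r = 1.0891 − 1 = 0.089.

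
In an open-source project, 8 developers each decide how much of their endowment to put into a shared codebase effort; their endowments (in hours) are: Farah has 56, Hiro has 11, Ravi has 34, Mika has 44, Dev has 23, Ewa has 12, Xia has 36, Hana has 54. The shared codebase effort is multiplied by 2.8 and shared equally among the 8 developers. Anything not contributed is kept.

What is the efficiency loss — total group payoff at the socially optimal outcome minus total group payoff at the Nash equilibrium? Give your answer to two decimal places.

The private return per contributed unit is 2.8/8 = 0.3500 < 1 for every player regardless of endowment, so the Nash equilibrium is zero contribution and the group total is Σ E_j = 56 + 11 + 34 + 44 + 23 + 12 + 36 + 54 = 270.
Each contributed unit returns 2.800 to the group, so the social optimum is full contribution by everyone: group total = 2.800 × 270 = 756.00.
Efficiency loss = (2.800 − 1) × 270 = 486.00.

486.00 hours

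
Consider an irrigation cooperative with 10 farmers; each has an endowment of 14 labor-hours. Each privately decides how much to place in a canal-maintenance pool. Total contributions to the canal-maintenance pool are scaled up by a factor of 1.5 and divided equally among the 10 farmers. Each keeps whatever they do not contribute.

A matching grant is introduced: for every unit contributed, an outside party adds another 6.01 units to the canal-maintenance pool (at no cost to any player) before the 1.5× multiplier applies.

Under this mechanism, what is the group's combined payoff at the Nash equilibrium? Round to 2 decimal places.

1472.10 labor-hours

With the mechanism, a contributed unit returns 1.5 × 7.01 / 10 = 1.0515 per unit of net cost to the contributor — now above 1 — so contributing fully is weakly dominant for every player.
At the Nash equilibrium everyone contributes 14. Group total payoff = 1.5 × 7.01 × 140 = 1472.10.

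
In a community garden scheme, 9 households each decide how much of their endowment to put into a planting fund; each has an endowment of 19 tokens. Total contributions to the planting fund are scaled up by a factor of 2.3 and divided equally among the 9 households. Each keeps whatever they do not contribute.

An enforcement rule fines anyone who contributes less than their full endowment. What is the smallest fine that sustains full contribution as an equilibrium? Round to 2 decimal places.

14.14 tokens

Given the others contribute fully, the best deviation is to contribute 0 (any partial contribution still incurs the fine and gives up units whose private return 0.2556 is below 1).
Deviating from 19 to 0 saves 19 tokens but forfeits the deviator's share of the drop in the planting fund: 2.3/9 × 19 = 4.86.
So the deviation gain is 19 − 4.86 = 14.14, and the fine must be at least 14.14 tokens to wipe it out.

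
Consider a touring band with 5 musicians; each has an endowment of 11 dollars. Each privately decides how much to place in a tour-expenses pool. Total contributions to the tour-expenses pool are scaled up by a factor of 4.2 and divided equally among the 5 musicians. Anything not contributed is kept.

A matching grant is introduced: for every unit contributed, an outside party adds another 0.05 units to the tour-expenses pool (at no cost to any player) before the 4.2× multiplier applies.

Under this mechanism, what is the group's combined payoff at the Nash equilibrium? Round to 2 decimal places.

With the mechanism, a contributed unit returns 4.2 × 1.05 / 5 = 0.8820 per unit of net cost — still below 1 — so contributing 0 remains dominant for every player.
Everyone keeps their endowment and the group total is 5 × 11 = 55.

55.00 dollars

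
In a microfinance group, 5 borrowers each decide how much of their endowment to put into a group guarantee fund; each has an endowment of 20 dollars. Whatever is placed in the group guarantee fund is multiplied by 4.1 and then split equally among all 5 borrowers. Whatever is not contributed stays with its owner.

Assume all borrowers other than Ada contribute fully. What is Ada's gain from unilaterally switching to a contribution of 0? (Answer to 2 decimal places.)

Switching from a contribution of 20 to 0 lets Ada keep an extra 20 dollars, but lowers the group guarantee fund by 20, which costs Ada their own share of that drop: 4.1/5 × 20 = 16.40.
Net gain = 20 − 16.40 = 3.60. The private return per contributed unit (0.8200) is below 1, so free-riding is indeed the best response regardless of what the others do.

3.60 dollars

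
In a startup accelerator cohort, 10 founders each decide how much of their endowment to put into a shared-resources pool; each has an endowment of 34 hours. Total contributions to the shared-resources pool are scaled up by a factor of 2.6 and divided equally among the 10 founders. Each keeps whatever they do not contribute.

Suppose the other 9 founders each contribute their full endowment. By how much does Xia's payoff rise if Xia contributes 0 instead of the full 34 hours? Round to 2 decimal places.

Switching from a contribution of 34 to 0 lets Xia keep an extra 34 hours, but lowers the shared-resources pool by 34, which costs Xia their own share of that drop: 2.6/10 × 34 = 8.84.
Net gain = 34 − 8.84 = 25.16. The private return per contributed unit (0.2600) is below 1, so free-riding is indeed the best response regardless of what the others do.

25.16 hours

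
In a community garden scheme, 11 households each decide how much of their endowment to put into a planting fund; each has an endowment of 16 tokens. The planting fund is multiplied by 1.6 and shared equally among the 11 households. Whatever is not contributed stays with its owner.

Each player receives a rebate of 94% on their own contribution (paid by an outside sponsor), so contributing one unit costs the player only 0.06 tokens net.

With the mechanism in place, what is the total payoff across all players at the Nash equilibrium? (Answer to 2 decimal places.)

447.04 tokens

The effective private return per unit is now (1.6/11) / 0.06 = 2.4242 > 1, so every player's dominant strategy flips to full contribution.
At the Nash equilibrium everyone contributes 16. Group total payoff = 11 × (16 × 0.94 + 1.6 × 16) = 447.04.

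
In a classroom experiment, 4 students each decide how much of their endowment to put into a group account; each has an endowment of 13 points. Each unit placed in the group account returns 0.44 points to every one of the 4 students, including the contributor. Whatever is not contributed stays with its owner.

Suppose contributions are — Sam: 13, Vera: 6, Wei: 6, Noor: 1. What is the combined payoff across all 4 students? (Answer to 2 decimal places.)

71.76 points

Total contributed: 13 + 6 + 6 + 1 = 26; total kept: 4 × 13 − 26 = 26.
The group account pays out 0.44 × 4 × 26 = 45.76 in aggregate.
Group total = 26 + 45.76 = 71.76.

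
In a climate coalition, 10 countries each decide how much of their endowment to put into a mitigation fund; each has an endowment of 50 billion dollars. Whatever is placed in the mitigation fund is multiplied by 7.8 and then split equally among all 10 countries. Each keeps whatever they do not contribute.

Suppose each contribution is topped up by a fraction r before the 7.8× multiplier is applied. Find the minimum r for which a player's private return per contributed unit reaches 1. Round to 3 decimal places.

With matching at rate r, one contributed unit becomes (1 + r) in the mitigation fund and returns 7.8 × (1 + r) / 10 to the contributor.
Setting this equal to 1: 1 + r = 10/7.8 = 1.2821.
So the minimum matching rate is r = 1.2821 − 1 = 0.282.

0.282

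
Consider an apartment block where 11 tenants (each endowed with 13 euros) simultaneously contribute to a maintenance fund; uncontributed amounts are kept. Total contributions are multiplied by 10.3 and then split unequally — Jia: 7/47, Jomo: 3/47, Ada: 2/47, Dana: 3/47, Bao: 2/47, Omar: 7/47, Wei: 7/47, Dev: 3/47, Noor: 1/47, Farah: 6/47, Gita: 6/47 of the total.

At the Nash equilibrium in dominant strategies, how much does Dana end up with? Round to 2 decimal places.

A player with share s gets back 10.3·s per unit contributed, so full contribution is dominant for anyone with s > 1/10.3 = 0.0971 and zero contribution is dominant for anyone below.
Jia, Omar, Wei, Farah and Gita clear that bar, contributing 13 each; the remaining 6 contribute 0. Total contributed: 65.
Dana keeps 13 and receives 10.3 × 65 × 3/47 = 42.73 from the maintenance fund, for a payoff of 55.73.

55.73 euros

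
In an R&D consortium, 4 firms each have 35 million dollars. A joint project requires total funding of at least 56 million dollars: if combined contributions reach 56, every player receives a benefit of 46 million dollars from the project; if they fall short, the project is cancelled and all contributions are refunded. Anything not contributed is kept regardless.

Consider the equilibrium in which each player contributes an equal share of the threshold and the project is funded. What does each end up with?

67 million dollars

Equal share of the threshold: 56/4 = 14.
At this profile no one gains by cutting their contribution: any cut drops the total below 56, the project is cancelled, contributions are refunded, and the deviator ends with 35, which is less than 35 − 14 + 46 = 67. Contributing more than 14 just wastes the excess. So contributing exactly 14 is a best response.
Each player's payoff: 35 − 14 + 46 = 67.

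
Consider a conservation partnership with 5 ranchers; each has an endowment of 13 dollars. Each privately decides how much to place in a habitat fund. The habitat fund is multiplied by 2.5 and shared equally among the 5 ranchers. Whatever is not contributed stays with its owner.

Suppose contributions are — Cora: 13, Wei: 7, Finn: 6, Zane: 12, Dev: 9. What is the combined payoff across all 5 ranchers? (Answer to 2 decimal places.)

Total contributed: 13 + 7 + 6 + 12 + 9 = 47; total kept: 5 × 13 − 47 = 18.
The habitat fund pays out 2.5 × 47 = 117.50 in aggregate.
Group total = 18 + 117.50 = 135.50.

135.50 dollars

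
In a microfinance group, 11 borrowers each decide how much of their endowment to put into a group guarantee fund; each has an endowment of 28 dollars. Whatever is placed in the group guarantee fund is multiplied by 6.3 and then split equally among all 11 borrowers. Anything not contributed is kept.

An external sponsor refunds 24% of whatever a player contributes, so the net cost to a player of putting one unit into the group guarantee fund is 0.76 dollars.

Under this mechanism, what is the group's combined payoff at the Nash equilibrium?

308.00 dollars

Even with the mechanism, each unit contributed returns only (6.3/11) / 0.76 = 0.7536 per unit of net cost, so contributing nothing is still dominant.
At the Nash equilibrium no one contributes; group total payoff = 11 × 28 = 308.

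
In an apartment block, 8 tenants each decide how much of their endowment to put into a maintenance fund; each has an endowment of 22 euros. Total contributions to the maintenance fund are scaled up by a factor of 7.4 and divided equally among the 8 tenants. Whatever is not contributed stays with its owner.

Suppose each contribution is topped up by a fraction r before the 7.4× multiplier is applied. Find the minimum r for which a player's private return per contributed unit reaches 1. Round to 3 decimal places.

0.081

With matching at rate r, one contributed unit becomes (1 + r) in the maintenance fund and returns 7.4 × (1 + r) / 8 to the contributor.
Setting this equal to 1: 1 + r = 8/7.4 = 1.0811.
So the minimum matching rate is r = 1.0811 − 1 = 0.081.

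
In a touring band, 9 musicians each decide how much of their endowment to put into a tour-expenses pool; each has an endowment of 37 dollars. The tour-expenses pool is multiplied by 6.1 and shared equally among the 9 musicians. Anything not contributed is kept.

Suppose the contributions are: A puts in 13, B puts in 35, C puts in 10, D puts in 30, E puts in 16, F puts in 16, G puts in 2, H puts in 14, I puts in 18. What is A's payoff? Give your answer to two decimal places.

128.38 dollars

Total contributed: 13 + 35 + 10 + 30 + 16 + 16 + 2 + 14 + 18 = 154.
Each receives 6.1 × 154 / 9 = 104.38 from the tour-expenses pool.
A keeps 37 − 13 = 24, so A's payoff is 24 + 104.38 = 128.38.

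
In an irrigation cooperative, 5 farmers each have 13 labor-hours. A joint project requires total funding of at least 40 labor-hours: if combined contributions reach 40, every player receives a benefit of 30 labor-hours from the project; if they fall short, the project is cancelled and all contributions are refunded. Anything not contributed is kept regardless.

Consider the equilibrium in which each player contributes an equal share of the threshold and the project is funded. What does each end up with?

35 labor-hours

Equal share of the threshold: 40/5 = 8.
At this profile no one gains by cutting their contribution: any cut drops the total below 40, the project is cancelled, contributions are refunded, and the deviator ends with 13, which is less than 13 − 8 + 30 = 35. Contributing more than 8 just wastes the excess. So contributing exactly 8 is a best response.
Each player's payoff: 13 − 8 + 30 = 35.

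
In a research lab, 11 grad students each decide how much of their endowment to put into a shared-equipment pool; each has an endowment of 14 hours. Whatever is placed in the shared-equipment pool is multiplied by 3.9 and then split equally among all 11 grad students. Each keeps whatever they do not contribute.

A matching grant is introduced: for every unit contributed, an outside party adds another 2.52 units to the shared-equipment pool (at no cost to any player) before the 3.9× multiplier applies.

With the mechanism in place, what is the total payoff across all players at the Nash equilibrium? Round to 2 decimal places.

With the mechanism, a contributed unit returns 3.9 × 3.52 / 11 = 1.2480 per unit of net cost to the contributor — now above 1 — so contributing fully is weakly dominant for every player.
At the Nash equilibrium everyone contributes 14. Group total payoff = 3.9 × 3.52 × 154 = 2114.11.

2114.11 hours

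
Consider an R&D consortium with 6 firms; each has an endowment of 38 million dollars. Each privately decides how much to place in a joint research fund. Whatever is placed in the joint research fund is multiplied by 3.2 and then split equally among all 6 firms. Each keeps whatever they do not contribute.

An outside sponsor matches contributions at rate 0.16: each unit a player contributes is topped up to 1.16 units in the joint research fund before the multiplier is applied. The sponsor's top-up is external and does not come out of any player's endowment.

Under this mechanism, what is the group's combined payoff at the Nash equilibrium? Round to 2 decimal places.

Even with the mechanism, each unit contributed returns only 3.2 × 1.16 / 6 = 0.6187 per unit of net cost, so contributing nothing is still dominant.
Everyone keeps their endowment and the group total is 6 × 38 = 228.

228.00 million dollars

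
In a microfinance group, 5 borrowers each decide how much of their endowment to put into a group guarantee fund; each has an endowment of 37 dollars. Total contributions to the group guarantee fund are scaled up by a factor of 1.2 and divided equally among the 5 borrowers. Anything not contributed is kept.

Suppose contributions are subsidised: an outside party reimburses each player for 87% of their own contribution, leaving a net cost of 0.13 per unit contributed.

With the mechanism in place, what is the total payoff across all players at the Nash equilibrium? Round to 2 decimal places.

382.95 dollars

The effective private return per unit is now (1.2/5) / 0.13 = 1.8462 > 1, so every player's dominant strategy flips to full contribution.
At the Nash equilibrium everyone contributes 37. Group total payoff = 5 × (37 × 0.87 + 1.2 × 37) = 382.95.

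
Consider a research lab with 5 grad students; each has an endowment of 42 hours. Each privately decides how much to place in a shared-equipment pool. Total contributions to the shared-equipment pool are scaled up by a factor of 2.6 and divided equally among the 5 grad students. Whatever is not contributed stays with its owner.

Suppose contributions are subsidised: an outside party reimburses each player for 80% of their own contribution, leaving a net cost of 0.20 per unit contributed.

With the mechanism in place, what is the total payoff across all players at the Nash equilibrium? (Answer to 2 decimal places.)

714.00 hours

The effective private return per unit is now (2.6/5) / 0.20 = 2.6000 > 1, so every player's dominant strategy flips to full contribution.
So the Nash equilibrium is full contribution by all 5; the group earns 5 × (42 × 0.80 + 2.6 × 42) = 714.00.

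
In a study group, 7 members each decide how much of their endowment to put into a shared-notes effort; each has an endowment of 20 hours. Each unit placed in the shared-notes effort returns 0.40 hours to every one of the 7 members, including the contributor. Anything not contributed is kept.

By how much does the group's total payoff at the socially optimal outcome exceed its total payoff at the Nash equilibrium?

252.00 hours

The private return per contributed unit is 0.40 < 1, so contributing 0 is dominant for every player. At the Nash equilibrium everyone keeps their 20, and the group total is 7 × 20 = 140.
Each contributed unit returns 2.800 to the group as a whole (0.40 to each of 7 players), which exceeds 1, so the social optimum is full contribution: group total = 2.800 × 140 = 392.00.
Efficiency loss = 392.00 − 140 = 252.00.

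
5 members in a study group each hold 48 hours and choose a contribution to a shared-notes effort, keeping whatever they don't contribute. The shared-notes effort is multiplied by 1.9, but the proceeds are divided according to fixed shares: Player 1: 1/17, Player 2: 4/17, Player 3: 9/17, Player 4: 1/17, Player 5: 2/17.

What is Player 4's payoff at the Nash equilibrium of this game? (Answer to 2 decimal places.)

53.36 hours

For player j, contributing a unit is worthwhile iff 1.9 × (j's share) ≥ 1, i.e. iff j's share is at least 0.5263.
The only share above 0.5263 is Player 3's 9/17, contributing 48; the remaining 4 contribute 0. Total contributed: 48.
Player 4 keeps 48 and receives 1.9 × 48 × 1/17 = 5.36 from the shared-notes effort, for a payoff of 53.36.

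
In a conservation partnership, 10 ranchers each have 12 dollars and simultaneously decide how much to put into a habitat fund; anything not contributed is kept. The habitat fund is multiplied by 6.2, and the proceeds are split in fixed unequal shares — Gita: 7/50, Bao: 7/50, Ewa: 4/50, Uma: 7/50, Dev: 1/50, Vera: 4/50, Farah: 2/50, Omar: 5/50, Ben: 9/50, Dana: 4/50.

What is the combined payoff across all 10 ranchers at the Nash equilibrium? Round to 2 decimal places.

A player with share s gets back 6.2·s per unit contributed, so full contribution is dominant for anyone with s > 1/6.2 = 0.1613 and zero contribution is dominant for anyone below.
Only Ben (9/50) clears that bar, contributing 12; the remaining 9 contribute 0. Total contributed: 12.
The habitat fund pays out 6.2 × 12 = 74.40 in total (split across the unequal shares, but the aggregate is all that matters for the group sum).
The 9 free-riders keep 12 each, adding 108. Group total = 108 + 74.40 = 182.40.

182.40 dollars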